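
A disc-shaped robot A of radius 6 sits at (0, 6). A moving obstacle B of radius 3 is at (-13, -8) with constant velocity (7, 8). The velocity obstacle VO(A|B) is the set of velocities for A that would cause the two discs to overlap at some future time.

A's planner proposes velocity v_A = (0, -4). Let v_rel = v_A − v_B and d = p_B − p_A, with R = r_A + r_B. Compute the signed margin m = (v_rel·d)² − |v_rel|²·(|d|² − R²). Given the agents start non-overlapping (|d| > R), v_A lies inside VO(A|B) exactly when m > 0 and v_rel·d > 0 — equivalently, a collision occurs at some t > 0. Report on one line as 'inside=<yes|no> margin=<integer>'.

d = (-13, -14),  |d|² = 365;  R = 6+3 = 9,  c = 365−9² = 284
v_rel = (-7, -12),  |v_rel|² = 193;  v_rel·d = (-7)·(-13) + (-12)·(-14) = 259
193·t² − 518·t + 284 = 0  ⇒  m = 259² − 193·284 = 12269
m = 12269 > 0,  v_rel·d = 259 > 0  ⇒  inside

inside=yes margin=12269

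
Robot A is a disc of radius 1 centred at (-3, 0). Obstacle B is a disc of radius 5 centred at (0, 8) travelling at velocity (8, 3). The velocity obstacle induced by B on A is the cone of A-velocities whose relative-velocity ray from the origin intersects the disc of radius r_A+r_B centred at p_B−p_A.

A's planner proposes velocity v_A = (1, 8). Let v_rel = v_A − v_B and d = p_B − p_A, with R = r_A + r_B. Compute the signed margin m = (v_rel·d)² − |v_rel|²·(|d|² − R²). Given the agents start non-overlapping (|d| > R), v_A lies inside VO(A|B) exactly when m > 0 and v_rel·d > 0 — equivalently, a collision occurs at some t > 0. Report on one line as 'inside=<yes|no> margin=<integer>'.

d = (3, 8),  |d|² = 73;  R = 1+5 = 6,  c = 73−6² = 37
v_rel = (-7, 5),  |v_rel|² = 74;  v_rel·d = (-7)·(3) + (5)·(8) = 19
74·t² − 38·t + 37 = 0  ⇒  m = 19² − 74·37 = -2377
m = -2377 < 0,  v_rel·d = 19 > 0  ⇒  outside

inside=no margin=-2377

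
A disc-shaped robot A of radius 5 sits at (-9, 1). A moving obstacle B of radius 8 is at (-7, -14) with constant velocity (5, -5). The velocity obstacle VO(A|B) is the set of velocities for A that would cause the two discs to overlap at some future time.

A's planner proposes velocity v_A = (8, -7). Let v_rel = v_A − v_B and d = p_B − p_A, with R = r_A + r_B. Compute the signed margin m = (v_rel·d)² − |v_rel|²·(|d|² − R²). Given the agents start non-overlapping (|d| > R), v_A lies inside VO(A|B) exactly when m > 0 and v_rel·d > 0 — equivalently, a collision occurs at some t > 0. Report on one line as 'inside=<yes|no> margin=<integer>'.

d = (2, -15),  |d|² = 229;  R = 5+8 = 13,  c = 229−13² = 60
v_rel = (3, -2),  |v_rel|² = 13;  v_rel·d = (3)·(2) + (-2)·(-15) = 36
13·t² − 72·t + 60 = 0  ⇒  m = 36² − 13·60 = 516
m = 516 > 0,  v_rel·d = 36 > 0  ⇒  inside

inside=yes margin=516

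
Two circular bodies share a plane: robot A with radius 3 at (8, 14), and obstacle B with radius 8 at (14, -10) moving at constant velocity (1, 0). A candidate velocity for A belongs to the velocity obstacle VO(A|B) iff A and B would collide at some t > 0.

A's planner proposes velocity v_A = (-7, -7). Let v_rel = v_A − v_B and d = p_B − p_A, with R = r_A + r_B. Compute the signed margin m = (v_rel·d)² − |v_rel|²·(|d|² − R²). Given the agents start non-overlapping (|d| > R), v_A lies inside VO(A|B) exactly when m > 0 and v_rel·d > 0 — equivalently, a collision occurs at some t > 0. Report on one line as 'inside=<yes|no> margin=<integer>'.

d = (6, -24),  |d|² = 612;  R = 3+8 = 11,  c = 612−11² = 491
v_rel = (-8, -7),  |v_rel|² = 113;  v_rel·d = (-8)·(6) + (-7)·(-24) = 120
113·t² − 240·t + 491 = 0  ⇒  m = 120² − 113·491 = -41083
m = -41083 < 0,  v_rel·d = 120 > 0  ⇒  outside

inside=no margin=-41083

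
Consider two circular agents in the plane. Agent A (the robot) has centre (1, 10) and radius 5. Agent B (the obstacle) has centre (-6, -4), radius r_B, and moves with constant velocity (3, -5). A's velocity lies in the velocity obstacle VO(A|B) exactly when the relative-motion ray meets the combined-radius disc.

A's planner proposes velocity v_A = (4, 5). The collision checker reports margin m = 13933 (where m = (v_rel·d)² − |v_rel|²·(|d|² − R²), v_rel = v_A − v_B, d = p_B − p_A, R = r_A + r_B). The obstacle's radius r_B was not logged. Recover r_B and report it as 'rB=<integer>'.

m = 13933
d = (-7, -14);  v_rel = (1, 10),  |v_rel|² = 101
v_rel×d = (1)·(-14) − (10)·(-7) = 56
since m = R²·101 − 56²:  R² = (3136 + 13933) / 101 = 169
R = √169 = 13  ⇒  r_B = 13 − 5 = 8

rB=8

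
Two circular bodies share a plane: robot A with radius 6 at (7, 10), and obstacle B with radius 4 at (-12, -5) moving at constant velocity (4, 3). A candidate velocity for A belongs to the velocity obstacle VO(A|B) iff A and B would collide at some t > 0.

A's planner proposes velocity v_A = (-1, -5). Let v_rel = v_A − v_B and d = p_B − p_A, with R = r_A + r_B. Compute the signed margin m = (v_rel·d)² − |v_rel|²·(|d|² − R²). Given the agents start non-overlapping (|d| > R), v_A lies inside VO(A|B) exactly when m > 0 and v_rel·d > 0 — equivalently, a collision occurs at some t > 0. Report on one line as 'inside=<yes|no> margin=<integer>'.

d = (-19, -15),  |d|² = 586;  R = 6+4 = 10,  c = 586−10² = 486
v_rel = (-5, -8),  |v_rel|² = 89;  v_rel·d = (-5)·(-19) + (-8)·(-15) = 215
89·t² − 430·t + 486 = 0  ⇒  m = 215² − 89·486 = 2971
m = 2971 > 0,  v_rel·d = 215 > 0  ⇒  inside

inside=yes margin=2971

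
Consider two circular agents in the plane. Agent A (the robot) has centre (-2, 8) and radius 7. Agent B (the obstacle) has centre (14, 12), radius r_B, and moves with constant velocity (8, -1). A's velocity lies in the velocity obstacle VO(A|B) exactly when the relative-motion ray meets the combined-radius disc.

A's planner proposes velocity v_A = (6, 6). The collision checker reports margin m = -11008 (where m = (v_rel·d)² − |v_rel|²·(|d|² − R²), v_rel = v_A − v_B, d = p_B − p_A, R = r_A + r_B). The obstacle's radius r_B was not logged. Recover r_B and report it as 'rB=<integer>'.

m = -11008
d = (16, 4);  v_rel = (-2, 7),  |v_rel|² = 53
v_rel×d = (-2)·(4) − (7)·(16) = -120
since m = R²·53 − (-120)²:  R² = (14400 + -11008) / 53 = 64
R = √64 = 8  ⇒  r_B = 8 − 7 = 1

rB=1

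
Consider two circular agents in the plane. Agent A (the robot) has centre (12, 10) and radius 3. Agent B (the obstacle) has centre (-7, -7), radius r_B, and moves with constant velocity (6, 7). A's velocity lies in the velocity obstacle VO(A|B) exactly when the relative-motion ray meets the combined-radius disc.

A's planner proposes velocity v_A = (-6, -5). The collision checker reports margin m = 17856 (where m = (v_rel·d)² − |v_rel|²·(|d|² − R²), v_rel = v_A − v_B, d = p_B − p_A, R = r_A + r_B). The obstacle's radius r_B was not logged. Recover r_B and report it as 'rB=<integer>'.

m = 17856
d = (-19, -17);  v_rel = (-12, -12),  |v_rel|² = 288
v_rel×d = (-12)·(-17) − (-12)·(-19) = -24
since m = R²·288 − (-24)²:  R² = (576 + 17856) / 288 = 64
R = √64 = 8  ⇒  r_B = 8 − 3 = 5

rB=5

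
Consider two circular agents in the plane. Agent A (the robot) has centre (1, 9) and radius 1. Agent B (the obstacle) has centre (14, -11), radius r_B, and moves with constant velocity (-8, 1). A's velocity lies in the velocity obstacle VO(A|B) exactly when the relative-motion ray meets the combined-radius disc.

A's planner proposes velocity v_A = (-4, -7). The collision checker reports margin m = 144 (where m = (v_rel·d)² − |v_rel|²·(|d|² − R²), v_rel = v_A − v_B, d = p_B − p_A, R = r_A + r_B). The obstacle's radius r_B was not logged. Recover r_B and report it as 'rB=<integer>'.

m = 144
d = (13, -20);  v_rel = (4, -8),  |v_rel|² = 80
v_rel×d = (4)·(-20) − (-8)·(13) = 24
since m = R²·80 − 24²:  R² = (576 + 144) / 80 = 9
R = √9 = 3  ⇒  r_B = 3 − 1 = 2

rB=2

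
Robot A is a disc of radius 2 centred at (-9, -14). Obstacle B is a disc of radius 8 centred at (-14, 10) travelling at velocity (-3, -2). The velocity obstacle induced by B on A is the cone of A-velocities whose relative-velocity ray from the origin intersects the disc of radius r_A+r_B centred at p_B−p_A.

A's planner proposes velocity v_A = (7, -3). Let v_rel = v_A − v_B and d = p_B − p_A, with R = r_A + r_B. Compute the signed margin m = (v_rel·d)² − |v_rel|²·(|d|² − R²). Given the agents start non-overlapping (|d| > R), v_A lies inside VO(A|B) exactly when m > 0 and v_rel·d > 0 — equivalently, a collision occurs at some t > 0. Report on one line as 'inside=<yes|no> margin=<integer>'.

d = (-5, 24),  |d|² = 601;  R = 2+8 = 10,  c = 601−10² = 501
v_rel = (10, -1),  |v_rel|² = 101;  v_rel·d = (10)·(-5) + (-1)·(24) = -74
101·t² + 148·t + 501 = 0  ⇒  m = (-74)² − 101·501 = -45125
m = -45125 < 0,  v_rel·d = -74 < 0  ⇒  outside

inside=no margin=-45125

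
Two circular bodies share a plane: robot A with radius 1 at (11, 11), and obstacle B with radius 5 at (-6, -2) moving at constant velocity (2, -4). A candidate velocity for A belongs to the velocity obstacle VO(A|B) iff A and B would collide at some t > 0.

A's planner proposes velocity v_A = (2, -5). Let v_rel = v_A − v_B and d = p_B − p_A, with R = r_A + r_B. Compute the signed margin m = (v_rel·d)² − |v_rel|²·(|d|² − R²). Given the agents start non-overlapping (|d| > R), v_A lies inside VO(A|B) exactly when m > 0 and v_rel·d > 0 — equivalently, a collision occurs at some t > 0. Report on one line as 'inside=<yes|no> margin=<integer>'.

d = (-17, -13),  |d|² = 458;  R = 1+5 = 6,  c = 458−6² = 422
v_rel = (0, -1),  |v_rel|² = 1;  v_rel·d = (0)·(-17) + (-1)·(-13) = 13
1·t² − 26·t + 422 = 0  ⇒  m = 13² − 1·422 = -253
m = -253 < 0,  v_rel·d = 13 > 0  ⇒  outside

inside=no margin=-253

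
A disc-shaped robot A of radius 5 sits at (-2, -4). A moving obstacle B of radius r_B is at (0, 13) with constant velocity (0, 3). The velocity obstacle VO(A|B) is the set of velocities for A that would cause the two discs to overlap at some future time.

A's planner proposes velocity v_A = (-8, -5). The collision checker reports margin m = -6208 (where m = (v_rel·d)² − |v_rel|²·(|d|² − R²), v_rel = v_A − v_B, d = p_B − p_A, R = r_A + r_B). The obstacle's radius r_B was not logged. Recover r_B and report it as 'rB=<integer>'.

m = -6208
d = (2, 17);  v_rel = (-8, -8),  |v_rel|² = 128
v_rel×d = (-8)·(17) − (-8)·(2) = -120
since m = R²·128 − (-120)²:  R² = (14400 + -6208) / 128 = 64
R = √64 = 8  ⇒  r_B = 8 − 5 = 3

rB=3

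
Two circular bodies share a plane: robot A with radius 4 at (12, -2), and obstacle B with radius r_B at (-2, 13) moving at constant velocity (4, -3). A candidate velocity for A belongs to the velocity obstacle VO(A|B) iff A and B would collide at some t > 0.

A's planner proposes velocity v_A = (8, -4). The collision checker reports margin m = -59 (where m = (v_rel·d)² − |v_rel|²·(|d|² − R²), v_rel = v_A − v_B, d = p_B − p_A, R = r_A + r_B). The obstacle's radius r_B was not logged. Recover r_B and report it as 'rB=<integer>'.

m = -59
d = (-14, 15);  v_rel = (4, -1),  |v_rel|² = 17
v_rel×d = (4)·(15) − (-1)·(-14) = 46
since m = R²·17 − 46²:  R² = (2116 + -59) / 17 = 121
R = √121 = 11  ⇒  r_B = 11 − 4 = 7

rB=7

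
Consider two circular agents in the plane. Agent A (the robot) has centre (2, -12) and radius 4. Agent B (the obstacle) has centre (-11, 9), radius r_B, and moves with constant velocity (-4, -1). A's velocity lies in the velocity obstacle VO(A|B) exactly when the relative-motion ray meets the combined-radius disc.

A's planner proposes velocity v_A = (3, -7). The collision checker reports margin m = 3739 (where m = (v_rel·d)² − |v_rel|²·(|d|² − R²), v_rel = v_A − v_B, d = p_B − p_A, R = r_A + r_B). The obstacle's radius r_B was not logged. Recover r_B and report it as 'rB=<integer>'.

m = 3739
d = (-13, 21);  v_rel = (7, -6),  |v_rel|² = 85
v_rel×d = (7)·(21) − (-6)·(-13) = 69
since m = R²·85 − 69²:  R² = (4761 + 3739) / 85 = 100
R = √100 = 10  ⇒  r_B = 10 − 4 = 6

rB=6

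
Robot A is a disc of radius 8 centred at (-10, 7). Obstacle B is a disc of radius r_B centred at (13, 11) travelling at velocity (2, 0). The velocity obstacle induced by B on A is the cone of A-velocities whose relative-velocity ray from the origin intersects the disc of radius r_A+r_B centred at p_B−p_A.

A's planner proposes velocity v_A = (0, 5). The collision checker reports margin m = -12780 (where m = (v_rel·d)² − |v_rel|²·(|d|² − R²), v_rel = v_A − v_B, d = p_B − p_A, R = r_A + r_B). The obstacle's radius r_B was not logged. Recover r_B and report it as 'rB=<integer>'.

m = -12780
d = (23, 4);  v_rel = (-2, 5),  |v_rel|² = 29
v_rel×d = (-2)·(4) − (5)·(23) = -123
since m = R²·29 − (-123)²:  R² = (15129 + -12780) / 29 = 81
R = √81 = 9  ⇒  r_B = 9 − 8 = 1

rB=1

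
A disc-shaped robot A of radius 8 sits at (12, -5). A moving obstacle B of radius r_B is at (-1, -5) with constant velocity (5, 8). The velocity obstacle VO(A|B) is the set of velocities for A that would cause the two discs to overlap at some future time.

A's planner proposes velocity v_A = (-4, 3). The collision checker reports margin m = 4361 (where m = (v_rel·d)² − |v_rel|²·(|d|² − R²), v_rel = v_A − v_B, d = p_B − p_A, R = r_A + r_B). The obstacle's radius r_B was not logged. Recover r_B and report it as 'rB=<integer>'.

m = 4361
d = (-13, 0);  v_rel = (-9, -5),  |v_rel|² = 106
v_rel×d = (-9)·(0) − (-5)·(-13) = -65
since m = R²·106 − (-65)²:  R² = (4225 + 4361) / 106 = 81
R = √81 = 9  ⇒  r_B = 9 − 8 = 1

rB=1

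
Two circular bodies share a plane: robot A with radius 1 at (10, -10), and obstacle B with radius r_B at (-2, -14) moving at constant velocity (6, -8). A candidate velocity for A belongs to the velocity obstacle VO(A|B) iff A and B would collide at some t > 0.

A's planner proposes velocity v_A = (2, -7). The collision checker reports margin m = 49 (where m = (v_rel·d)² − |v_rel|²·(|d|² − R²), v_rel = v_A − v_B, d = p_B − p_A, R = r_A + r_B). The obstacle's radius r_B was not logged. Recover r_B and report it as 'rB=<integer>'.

m = 49
d = (-12, -4);  v_rel = (-4, 1),  |v_rel|² = 17
v_rel×d = (-4)·(-4) − (1)·(-12) = 28
since m = R²·17 − 28²:  R² = (784 + 49) / 17 = 49
R = √49 = 7  ⇒  r_B = 7 − 1 = 6

rB=6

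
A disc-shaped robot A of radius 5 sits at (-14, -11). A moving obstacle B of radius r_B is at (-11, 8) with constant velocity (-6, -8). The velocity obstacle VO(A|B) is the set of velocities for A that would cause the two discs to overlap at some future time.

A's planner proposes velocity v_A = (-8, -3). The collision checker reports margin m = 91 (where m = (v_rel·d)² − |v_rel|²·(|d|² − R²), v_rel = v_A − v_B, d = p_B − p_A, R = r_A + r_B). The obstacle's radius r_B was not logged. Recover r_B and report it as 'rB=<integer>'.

m = 91
d = (3, 19);  v_rel = (-2, 5),  |v_rel|² = 29
v_rel×d = (-2)·(19) − (5)·(3) = -53
since m = R²·29 − (-53)²:  R² = (2809 + 91) / 29 = 100
R = √100 = 10  ⇒  r_B = 10 − 5 = 5

rB=5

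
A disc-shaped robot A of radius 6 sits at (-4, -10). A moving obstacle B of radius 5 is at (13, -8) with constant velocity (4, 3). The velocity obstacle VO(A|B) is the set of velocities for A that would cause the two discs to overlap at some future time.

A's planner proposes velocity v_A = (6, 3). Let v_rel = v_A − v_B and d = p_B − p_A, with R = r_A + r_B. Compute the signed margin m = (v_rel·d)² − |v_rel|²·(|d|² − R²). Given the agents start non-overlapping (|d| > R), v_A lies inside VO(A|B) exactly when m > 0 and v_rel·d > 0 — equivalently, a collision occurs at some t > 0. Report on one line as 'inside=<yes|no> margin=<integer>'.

d = (17, 2),  |d|² = 293;  R = 6+5 = 11,  c = 293−11² = 172
v_rel = (2, 0),  |v_rel|² = 4;  v_rel·d = (2)·(17) + (0)·(2) = 34
4·t² − 68·t + 172 = 0  ⇒  m = 34² − 4·172 = 468
m = 468 > 0,  v_rel·d = 34 > 0  ⇒  inside

inside=yes margin=468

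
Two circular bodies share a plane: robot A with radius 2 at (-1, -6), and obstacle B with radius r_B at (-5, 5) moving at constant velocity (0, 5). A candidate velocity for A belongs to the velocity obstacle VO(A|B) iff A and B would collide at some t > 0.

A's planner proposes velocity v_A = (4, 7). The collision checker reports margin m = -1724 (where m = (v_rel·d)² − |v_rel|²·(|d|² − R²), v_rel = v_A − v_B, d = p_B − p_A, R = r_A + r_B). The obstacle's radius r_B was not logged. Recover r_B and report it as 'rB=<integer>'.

m = -1724
d = (-4, 11);  v_rel = (4, 2),  |v_rel|² = 20
v_rel×d = (4)·(11) − (2)·(-4) = 52
since m = R²·20 − 52²:  R² = (2704 + -1724) / 20 = 49
R = √49 = 7  ⇒  r_B = 7 − 2 = 5

rB=5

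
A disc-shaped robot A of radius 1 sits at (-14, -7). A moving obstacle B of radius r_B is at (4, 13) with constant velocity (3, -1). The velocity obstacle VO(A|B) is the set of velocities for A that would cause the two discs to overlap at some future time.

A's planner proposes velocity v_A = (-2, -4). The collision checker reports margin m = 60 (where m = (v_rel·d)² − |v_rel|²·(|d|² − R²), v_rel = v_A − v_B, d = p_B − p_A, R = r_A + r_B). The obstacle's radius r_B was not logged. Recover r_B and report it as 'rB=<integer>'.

m = 60
d = (18, 20);  v_rel = (-5, -3),  |v_rel|² = 34
v_rel×d = (-5)·(20) − (-3)·(18) = -46
since m = R²·34 − (-46)²:  R² = (2116 + 60) / 34 = 64
R = √64 = 8  ⇒  r_B = 8 − 1 = 7

rB=7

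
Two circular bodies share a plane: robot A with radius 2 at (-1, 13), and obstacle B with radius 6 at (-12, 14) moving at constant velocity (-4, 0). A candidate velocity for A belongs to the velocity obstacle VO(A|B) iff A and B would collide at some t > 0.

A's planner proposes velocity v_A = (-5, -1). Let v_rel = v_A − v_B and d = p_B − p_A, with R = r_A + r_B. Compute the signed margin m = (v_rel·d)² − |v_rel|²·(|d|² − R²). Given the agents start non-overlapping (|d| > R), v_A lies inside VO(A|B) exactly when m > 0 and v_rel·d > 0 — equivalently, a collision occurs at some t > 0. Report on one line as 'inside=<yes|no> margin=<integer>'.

d = (-11, 1),  |d|² = 122;  R = 2+6 = 8,  c = 122−8² = 58
v_rel = (-1, -1),  |v_rel|² = 2;  v_rel·d = (-1)·(-11) + (-1)·(1) = 10
2·t² − 20·t + 58 = 0  ⇒  m = 10² − 2·58 = -16
m = -16 < 0,  v_rel·d = 10 > 0  ⇒  outside

inside=no margin=-16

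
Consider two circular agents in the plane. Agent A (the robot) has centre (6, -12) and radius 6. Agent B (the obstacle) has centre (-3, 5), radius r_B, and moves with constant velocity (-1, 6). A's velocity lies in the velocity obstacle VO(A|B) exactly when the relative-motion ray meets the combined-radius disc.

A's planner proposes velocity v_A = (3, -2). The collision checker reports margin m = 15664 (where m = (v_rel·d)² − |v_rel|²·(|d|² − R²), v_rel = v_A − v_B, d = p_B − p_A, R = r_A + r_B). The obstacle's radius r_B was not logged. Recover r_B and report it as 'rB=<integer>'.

m = 15664
d = (-9, 17);  v_rel = (4, -8),  |v_rel|² = 80
v_rel×d = (4)·(17) − (-8)·(-9) = -4
since m = R²·80 − (-4)²:  R² = (16 + 15664) / 80 = 196
R = √196 = 14  ⇒  r_B = 14 − 6 = 8

rB=8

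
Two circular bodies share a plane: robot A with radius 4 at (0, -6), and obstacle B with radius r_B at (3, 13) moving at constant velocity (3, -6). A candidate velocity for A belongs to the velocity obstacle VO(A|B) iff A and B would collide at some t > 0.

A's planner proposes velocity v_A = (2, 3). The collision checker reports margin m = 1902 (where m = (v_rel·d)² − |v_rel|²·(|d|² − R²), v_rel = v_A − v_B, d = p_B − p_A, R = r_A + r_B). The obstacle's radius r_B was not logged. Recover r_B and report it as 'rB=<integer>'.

m = 1902
d = (3, 19);  v_rel = (-1, 9),  |v_rel|² = 82
v_rel×d = (-1)·(19) − (9)·(3) = -46
since m = R²·82 − (-46)²:  R² = (2116 + 1902) / 82 = 49
R = √49 = 7  ⇒  r_B = 7 − 4 = 3

rB=3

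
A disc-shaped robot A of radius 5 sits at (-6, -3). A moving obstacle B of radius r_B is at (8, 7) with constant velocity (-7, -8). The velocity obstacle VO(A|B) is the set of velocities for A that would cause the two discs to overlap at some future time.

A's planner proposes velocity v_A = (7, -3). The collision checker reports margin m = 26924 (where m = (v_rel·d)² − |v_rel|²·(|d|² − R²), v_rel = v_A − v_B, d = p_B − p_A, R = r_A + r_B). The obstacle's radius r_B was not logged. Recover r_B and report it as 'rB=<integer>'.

m = 26924
d = (14, 10);  v_rel = (14, 5),  |v_rel|² = 221
v_rel×d = (14)·(10) − (5)·(14) = 70
since m = R²·221 − 70²:  R² = (4900 + 26924) / 221 = 144
R = √144 = 12  ⇒  r_B = 12 − 5 = 7

rB=7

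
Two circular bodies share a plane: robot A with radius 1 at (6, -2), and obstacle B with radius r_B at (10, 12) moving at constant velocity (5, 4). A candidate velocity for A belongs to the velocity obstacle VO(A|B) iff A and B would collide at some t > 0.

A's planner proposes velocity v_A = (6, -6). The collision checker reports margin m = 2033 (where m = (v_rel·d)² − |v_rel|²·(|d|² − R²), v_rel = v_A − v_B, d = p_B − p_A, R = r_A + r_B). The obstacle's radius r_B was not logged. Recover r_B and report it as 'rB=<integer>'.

m = 2033
d = (4, 14);  v_rel = (1, -10),  |v_rel|² = 101
v_rel×d = (1)·(14) − (-10)·(4) = 54
since m = R²·101 − 54²:  R² = (2916 + 2033) / 101 = 49
R = √49 = 7  ⇒  r_B = 7 − 1 = 6

rB=6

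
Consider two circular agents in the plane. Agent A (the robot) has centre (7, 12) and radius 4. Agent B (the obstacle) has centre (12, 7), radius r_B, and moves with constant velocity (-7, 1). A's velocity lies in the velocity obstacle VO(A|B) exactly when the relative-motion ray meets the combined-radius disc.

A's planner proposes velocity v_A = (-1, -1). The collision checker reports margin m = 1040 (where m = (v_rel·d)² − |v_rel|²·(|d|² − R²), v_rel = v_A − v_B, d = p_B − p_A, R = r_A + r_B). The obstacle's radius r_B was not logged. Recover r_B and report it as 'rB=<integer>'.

m = 1040
d = (5, -5);  v_rel = (6, -2),  |v_rel|² = 40
v_rel×d = (6)·(-5) − (-2)·(5) = -20
since m = R²·40 − (-20)²:  R² = (400 + 1040) / 40 = 36
R = √36 = 6  ⇒  r_B = 6 − 4 = 2

rB=2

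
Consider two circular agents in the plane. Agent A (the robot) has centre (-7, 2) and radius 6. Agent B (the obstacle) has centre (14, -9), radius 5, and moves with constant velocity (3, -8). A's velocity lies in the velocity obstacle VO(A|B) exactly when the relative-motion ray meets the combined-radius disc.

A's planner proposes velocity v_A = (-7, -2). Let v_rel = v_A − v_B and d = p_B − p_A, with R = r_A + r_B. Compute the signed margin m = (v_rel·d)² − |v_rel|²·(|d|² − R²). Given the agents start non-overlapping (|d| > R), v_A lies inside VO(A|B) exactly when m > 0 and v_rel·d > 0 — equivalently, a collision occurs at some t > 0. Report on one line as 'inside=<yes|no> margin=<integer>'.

d = (21, -11),  |d|² = 562;  R = 6+5 = 11,  c = 562−11² = 441
v_rel = (-10, 6),  |v_rel|² = 136;  v_rel·d = (-10)·(21) + (6)·(-11) = -276
136·t² + 552·t + 441 = 0  ⇒  m = (-276)² − 136·441 = 16200
m = 16200 > 0,  v_rel·d = -276 < 0  ⇒  outside

inside=no margin=16200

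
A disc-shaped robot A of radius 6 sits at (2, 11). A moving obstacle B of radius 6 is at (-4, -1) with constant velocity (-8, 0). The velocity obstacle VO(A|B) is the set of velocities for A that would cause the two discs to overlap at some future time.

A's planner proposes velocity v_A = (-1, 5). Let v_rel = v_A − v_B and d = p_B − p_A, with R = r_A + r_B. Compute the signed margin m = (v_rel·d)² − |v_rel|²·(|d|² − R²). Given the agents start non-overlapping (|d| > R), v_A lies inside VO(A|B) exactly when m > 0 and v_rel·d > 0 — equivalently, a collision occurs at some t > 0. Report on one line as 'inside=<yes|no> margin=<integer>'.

d = (-6, -12),  |d|² = 180;  R = 6+6 = 12,  c = 180−12² = 36
v_rel = (7, 5),  |v_rel|² = 74;  v_rel·d = (7)·(-6) + (5)·(-12) = -102
74·t² + 204·t + 36 = 0  ⇒  m = (-102)² − 74·36 = 7740
m = 7740 > 0,  v_rel·d = -102 < 0  ⇒  outside

inside=no margin=7740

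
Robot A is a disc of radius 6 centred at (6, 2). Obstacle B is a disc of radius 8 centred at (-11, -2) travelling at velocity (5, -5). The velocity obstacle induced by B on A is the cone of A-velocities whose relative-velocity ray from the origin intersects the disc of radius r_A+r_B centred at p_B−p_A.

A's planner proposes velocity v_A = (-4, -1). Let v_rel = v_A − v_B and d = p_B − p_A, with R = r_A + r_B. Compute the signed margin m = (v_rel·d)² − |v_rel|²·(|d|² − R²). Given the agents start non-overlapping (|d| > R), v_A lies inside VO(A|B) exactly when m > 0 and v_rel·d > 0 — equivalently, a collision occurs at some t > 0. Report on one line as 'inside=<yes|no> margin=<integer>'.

d = (-17, -4),  |d|² = 305;  R = 6+8 = 14,  c = 305−14² = 109
v_rel = (-9, 4),  |v_rel|² = 97;  v_rel·d = (-9)·(-17) + (4)·(-4) = 137
97·t² − 274·t + 109 = 0  ⇒  m = 137² − 97·109 = 8196
m = 8196 > 0,  v_rel·d = 137 > 0  ⇒  inside

inside=yes margin=8196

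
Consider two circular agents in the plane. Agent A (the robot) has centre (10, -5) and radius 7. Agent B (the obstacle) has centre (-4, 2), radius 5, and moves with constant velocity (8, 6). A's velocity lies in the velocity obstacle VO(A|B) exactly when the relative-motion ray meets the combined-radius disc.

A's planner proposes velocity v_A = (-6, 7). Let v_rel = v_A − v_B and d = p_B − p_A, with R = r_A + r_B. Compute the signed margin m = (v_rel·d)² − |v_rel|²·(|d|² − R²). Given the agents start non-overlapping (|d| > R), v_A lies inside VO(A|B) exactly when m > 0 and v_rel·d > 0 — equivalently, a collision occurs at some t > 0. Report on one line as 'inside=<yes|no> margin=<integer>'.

d = (-14, 7),  |d|² = 245;  R = 7+5 = 12,  c = 245−12² = 101
v_rel = (-14, 1),  |v_rel|² = 197;  v_rel·d = (-14)·(-14) + (1)·(7) = 203
197·t² − 406·t + 101 = 0  ⇒  m = 203² − 197·101 = 21312
m = 21312 > 0,  v_rel·d = 203 > 0  ⇒  inside

inside=yes margin=21312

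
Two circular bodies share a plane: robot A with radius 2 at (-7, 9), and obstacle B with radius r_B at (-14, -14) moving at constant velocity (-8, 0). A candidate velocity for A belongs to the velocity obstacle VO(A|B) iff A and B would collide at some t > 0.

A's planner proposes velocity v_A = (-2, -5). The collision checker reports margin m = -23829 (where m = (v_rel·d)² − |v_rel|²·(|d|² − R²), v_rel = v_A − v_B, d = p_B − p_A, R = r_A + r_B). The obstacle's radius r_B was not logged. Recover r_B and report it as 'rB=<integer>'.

m = -23829
d = (-7, -23);  v_rel = (6, -5),  |v_rel|² = 61
v_rel×d = (6)·(-23) − (-5)·(-7) = -173
since m = R²·61 − (-173)²:  R² = (29929 + -23829) / 61 = 100
R = √100 = 10  ⇒  r_B = 10 − 2 = 8

rB=8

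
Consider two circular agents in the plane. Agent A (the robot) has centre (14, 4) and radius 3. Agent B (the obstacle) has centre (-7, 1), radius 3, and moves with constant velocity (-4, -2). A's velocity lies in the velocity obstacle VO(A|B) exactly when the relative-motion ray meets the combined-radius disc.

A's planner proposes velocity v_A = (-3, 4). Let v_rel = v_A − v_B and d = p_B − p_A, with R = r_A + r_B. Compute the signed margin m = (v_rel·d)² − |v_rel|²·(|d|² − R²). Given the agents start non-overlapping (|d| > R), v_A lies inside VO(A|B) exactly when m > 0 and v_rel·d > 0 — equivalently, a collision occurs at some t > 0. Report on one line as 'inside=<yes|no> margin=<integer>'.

d = (-21, -3),  |d|² = 450;  R = 3+3 = 6,  c = 450−6² = 414
v_rel = (1, 6),  |v_rel|² = 37;  v_rel·d = (1)·(-21) + (6)·(-3) = -39
37·t² + 78·t + 414 = 0  ⇒  m = (-39)² − 37·414 = -13797
m = -13797 < 0,  v_rel·d = -39 < 0  ⇒  outside

inside=no margin=-13797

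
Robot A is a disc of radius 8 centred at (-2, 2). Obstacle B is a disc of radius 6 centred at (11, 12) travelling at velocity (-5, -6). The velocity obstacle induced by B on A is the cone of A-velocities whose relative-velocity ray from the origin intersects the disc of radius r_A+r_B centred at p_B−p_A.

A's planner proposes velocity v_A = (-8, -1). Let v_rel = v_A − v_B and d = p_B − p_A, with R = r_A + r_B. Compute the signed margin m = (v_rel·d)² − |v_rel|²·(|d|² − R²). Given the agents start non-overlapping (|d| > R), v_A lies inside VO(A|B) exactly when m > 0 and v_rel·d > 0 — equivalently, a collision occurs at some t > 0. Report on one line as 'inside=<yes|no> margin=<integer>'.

d = (13, 10),  |d|² = 269;  R = 8+6 = 14,  c = 269−14² = 73
v_rel = (-3, 5),  |v_rel|² = 34;  v_rel·d = (-3)·(13) + (5)·(10) = 11
34·t² − 22·t + 73 = 0  ⇒  m = 11² − 34·73 = -2361
m = -2361 < 0,  v_rel·d = 11 > 0  ⇒  outside

inside=no margin=-2361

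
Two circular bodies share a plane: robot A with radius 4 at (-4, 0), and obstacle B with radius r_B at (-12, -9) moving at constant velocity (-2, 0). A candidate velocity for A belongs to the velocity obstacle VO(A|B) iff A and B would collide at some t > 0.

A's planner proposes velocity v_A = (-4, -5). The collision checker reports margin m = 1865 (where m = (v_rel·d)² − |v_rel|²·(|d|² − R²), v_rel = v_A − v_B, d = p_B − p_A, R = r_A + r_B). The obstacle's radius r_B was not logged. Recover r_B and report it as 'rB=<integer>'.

m = 1865
d = (-8, -9);  v_rel = (-2, -5),  |v_rel|² = 29
v_rel×d = (-2)·(-9) − (-5)·(-8) = -22
since m = R²·29 − (-22)²:  R² = (484 + 1865) / 29 = 81
R = √81 = 9  ⇒  r_B = 9 − 4 = 5

rB=5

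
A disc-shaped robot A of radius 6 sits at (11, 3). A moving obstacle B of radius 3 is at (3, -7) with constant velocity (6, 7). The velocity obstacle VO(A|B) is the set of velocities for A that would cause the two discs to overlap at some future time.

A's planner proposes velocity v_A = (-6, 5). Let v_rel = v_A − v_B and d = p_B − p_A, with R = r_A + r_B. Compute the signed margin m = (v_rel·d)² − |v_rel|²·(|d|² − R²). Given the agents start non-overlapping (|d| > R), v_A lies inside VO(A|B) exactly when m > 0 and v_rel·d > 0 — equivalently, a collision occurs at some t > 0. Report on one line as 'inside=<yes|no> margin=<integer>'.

d = (-8, -10),  |d|² = 164;  R = 6+3 = 9,  c = 164−9² = 83
v_rel = (-12, -2),  |v_rel|² = 148;  v_rel·d = (-12)·(-8) + (-2)·(-10) = 116
148·t² − 232·t + 83 = 0  ⇒  m = 116² − 148·83 = 1172
m = 1172 > 0,  v_rel·d = 116 > 0  ⇒  inside

inside=yes margin=1172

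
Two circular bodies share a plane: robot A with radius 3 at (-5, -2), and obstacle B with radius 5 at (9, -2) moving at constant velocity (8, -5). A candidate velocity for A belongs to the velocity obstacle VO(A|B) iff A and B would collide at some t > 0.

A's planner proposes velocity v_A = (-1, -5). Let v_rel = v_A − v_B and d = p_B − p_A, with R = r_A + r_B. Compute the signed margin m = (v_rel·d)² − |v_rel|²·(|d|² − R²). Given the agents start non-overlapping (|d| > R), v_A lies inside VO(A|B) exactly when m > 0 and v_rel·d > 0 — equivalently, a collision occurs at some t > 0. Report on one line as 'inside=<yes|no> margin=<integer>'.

d = (14, 0),  |d|² = 196;  R = 3+5 = 8,  c = 196−8² = 132
v_rel = (-9, 0),  |v_rel|² = 81;  v_rel·d = (-9)·(14) + (0)·(0) = -126
81·t² + 252·t + 132 = 0  ⇒  m = (-126)² − 81·132 = 5184
m = 5184 > 0,  v_rel·d = -126 < 0  ⇒  outside

inside=no margin=5184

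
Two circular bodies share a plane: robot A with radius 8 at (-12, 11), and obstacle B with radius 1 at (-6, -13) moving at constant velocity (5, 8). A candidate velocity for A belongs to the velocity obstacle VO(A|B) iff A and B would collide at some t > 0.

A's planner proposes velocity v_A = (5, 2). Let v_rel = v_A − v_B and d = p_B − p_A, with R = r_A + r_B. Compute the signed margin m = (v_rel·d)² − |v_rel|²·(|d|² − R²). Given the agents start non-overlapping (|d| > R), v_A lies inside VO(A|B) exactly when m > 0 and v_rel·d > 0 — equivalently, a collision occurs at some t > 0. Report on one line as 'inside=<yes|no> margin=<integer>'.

d = (6, -24),  |d|² = 612;  R = 8+1 = 9,  c = 612−9² = 531
v_rel = (0, -6),  |v_rel|² = 36;  v_rel·d = (0)·(6) + (-6)·(-24) = 144
36·t² − 288·t + 531 = 0  ⇒  m = 144² − 36·531 = 1620
m = 1620 > 0,  v_rel·d = 144 > 0  ⇒  inside

inside=yes margin=1620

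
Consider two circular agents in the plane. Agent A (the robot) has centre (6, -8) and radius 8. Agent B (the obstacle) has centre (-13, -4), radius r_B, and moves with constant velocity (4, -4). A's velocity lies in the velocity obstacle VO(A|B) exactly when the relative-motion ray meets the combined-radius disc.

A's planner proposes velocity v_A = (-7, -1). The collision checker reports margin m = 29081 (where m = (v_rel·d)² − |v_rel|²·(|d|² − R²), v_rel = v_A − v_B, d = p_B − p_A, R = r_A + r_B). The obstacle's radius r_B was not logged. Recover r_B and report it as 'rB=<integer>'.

m = 29081
d = (-19, 4);  v_rel = (-11, 3),  |v_rel|² = 130
v_rel×d = (-11)·(4) − (3)·(-19) = 13
since m = R²·130 − 13²:  R² = (169 + 29081) / 130 = 225
R = √225 = 15  ⇒  r_B = 15 − 8 = 7

rB=7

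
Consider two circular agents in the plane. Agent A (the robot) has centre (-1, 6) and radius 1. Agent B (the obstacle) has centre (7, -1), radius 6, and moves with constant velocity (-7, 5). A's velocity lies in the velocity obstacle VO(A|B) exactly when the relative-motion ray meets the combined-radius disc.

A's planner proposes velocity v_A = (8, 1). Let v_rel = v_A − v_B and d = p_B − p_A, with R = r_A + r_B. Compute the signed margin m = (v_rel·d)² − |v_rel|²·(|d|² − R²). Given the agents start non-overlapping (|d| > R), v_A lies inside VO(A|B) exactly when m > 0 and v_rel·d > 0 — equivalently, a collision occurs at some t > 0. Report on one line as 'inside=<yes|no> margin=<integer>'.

d = (8, -7),  |d|² = 113;  R = 1+6 = 7,  c = 113−7² = 64
v_rel = (15, -4),  |v_rel|² = 241;  v_rel·d = (15)·(8) + (-4)·(-7) = 148
241·t² − 296·t + 64 = 0  ⇒  m = 148² − 241·64 = 6480
m = 6480 > 0,  v_rel·d = 148 > 0  ⇒  inside

inside=yes margin=6480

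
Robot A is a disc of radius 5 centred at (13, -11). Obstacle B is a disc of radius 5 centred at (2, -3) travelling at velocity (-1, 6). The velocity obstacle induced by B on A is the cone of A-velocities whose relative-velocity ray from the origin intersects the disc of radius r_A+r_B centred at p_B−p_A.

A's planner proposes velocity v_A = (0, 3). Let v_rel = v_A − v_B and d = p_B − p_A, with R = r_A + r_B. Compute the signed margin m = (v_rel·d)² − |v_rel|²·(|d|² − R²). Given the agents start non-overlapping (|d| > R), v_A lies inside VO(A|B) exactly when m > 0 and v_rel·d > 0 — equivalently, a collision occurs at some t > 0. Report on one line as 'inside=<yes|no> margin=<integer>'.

d = (-11, 8),  |d|² = 185;  R = 5+5 = 10,  c = 185−10² = 85
v_rel = (1, -3),  |v_rel|² = 10;  v_rel·d = (1)·(-11) + (-3)·(8) = -35
10·t² + 70·t + 85 = 0  ⇒  m = (-35)² − 10·85 = 375
m = 375 > 0,  v_rel·d = -35 < 0  ⇒  outside

inside=no margin=375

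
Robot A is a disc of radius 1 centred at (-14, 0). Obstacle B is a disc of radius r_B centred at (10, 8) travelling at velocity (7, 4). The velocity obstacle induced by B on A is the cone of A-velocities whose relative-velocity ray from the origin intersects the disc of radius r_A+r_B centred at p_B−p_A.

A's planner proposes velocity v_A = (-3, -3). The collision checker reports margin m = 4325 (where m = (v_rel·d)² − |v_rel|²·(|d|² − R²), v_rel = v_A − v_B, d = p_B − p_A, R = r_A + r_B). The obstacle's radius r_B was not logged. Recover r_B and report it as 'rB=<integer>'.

m = 4325
d = (24, 8);  v_rel = (-10, -7),  |v_rel|² = 149
v_rel×d = (-10)·(8) − (-7)·(24) = 88
since m = R²·149 − 88²:  R² = (7744 + 4325) / 149 = 81
R = √81 = 9  ⇒  r_B = 9 − 1 = 8

rB=8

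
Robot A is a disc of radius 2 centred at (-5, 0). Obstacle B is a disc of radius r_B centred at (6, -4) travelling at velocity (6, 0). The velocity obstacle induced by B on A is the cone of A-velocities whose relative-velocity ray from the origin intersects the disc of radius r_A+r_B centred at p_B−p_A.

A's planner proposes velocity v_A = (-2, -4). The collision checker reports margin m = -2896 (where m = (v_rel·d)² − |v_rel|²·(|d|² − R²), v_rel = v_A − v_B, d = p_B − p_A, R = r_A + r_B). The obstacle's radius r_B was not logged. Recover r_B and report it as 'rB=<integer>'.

m = -2896
d = (11, -4);  v_rel = (-8, -4),  |v_rel|² = 80
v_rel×d = (-8)·(-4) − (-4)·(11) = 76
since m = R²·80 − 76²:  R² = (5776 + -2896) / 80 = 36
R = √36 = 6  ⇒  r_B = 6 − 2 = 4

rB=4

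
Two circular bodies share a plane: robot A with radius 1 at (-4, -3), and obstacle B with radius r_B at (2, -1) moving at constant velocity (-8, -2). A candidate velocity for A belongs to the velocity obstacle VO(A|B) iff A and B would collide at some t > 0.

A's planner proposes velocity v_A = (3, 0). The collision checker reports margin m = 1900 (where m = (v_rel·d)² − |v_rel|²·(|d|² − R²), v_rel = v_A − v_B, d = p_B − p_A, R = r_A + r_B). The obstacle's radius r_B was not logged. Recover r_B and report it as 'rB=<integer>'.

m = 1900
d = (6, 2);  v_rel = (11, 2),  |v_rel|² = 125
v_rel×d = (11)·(2) − (2)·(6) = 10
since m = R²·125 − 10²:  R² = (100 + 1900) / 125 = 16
R = √16 = 4  ⇒  r_B = 4 − 1 = 3

rB=3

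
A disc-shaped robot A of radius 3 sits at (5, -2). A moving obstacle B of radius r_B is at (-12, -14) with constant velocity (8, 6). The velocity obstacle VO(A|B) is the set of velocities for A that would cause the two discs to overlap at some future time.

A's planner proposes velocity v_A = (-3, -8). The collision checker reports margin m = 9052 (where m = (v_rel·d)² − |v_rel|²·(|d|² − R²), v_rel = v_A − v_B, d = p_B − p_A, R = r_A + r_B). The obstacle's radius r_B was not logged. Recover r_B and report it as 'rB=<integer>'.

m = 9052
d = (-17, -12);  v_rel = (-11, -14),  |v_rel|² = 317
v_rel×d = (-11)·(-12) − (-14)·(-17) = -106
since m = R²·317 − (-106)²:  R² = (11236 + 9052) / 317 = 64
R = √64 = 8  ⇒  r_B = 8 − 3 = 5

rB=5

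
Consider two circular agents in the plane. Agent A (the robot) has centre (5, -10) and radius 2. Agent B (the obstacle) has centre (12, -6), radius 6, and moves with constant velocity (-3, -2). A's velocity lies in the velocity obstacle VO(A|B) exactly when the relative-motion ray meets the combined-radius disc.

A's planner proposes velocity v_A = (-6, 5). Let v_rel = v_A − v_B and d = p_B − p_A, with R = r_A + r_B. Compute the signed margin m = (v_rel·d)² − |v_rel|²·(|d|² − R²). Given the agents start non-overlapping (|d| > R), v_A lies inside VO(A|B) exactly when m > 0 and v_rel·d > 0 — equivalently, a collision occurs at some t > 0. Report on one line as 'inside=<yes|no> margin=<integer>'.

d = (7, 4),  |d|² = 65;  R = 2+6 = 8,  c = 65−8² = 1
v_rel = (-3, 7),  |v_rel|² = 58;  v_rel·d = (-3)·(7) + (7)·(4) = 7
58·t² − 14·t + 1 = 0  ⇒  m = 7² − 58·1 = -9
m = -9 < 0,  v_rel·d = 7 > 0  ⇒  outside

inside=no margin=-9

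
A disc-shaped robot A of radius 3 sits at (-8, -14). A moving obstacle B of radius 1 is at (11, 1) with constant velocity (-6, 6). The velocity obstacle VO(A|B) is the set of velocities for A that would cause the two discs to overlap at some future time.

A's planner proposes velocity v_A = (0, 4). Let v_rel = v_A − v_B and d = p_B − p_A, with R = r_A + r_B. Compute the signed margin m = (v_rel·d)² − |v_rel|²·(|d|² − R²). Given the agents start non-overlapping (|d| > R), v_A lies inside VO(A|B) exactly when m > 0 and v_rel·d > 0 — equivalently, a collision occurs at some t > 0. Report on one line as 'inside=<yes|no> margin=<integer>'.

d = (19, 15),  |d|² = 586;  R = 3+1 = 4,  c = 586−4² = 570
v_rel = (6, -2),  |v_rel|² = 40;  v_rel·d = (6)·(19) + (-2)·(15) = 84
40·t² − 168·t + 570 = 0  ⇒  m = 84² − 40·570 = -15744
m = -15744 < 0,  v_rel·d = 84 > 0  ⇒  outside

inside=no margin=-15744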